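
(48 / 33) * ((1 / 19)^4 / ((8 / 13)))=26 / 1433531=0.00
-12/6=-2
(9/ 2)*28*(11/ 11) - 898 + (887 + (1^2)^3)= 116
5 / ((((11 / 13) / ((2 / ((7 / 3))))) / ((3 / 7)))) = 2.17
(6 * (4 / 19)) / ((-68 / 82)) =-492 / 323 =-1.52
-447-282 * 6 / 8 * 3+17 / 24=-25939 / 24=-1080.79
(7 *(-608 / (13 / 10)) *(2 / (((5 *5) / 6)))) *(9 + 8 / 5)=-5413632 / 325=-16657.33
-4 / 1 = -4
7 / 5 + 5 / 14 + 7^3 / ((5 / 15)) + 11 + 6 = 73343 / 70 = 1047.76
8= 8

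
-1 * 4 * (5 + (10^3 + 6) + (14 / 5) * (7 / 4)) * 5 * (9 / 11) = -182862 / 11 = -16623.82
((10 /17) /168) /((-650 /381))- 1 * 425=-26299127 /61880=-425.00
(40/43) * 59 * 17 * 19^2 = 14483320/43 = 336821.40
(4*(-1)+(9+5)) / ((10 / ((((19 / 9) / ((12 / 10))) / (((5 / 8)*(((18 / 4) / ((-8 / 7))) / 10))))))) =-12160 / 1701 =-7.15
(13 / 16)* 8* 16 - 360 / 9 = 64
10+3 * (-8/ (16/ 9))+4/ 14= -45/ 14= -3.21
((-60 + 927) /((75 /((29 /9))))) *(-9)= -8381 /25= -335.24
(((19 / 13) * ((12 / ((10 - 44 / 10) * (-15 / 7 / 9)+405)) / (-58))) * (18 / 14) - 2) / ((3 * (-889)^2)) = -6394736 / 7577192313327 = -0.00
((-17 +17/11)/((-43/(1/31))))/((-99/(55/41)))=-850/5410647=-0.00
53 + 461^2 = 212574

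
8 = 8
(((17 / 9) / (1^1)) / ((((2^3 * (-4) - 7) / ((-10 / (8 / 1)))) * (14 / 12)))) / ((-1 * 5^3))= -17 / 40950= -0.00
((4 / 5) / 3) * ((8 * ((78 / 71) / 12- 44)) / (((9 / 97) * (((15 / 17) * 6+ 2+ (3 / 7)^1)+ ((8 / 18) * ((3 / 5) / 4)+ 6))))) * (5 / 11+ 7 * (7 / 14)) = -8348590180 / 28835301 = -289.53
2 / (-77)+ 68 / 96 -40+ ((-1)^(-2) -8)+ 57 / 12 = -76817 / 1848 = -41.57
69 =69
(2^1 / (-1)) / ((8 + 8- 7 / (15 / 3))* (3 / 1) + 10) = -10 / 269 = -0.04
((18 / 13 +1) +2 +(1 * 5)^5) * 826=33603332 / 13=2584871.69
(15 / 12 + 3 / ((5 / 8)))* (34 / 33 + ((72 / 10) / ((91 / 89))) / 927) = 8828369 / 1405950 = 6.28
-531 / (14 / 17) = -9027 / 14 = -644.79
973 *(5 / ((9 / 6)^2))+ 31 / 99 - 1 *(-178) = 231713 / 99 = 2340.54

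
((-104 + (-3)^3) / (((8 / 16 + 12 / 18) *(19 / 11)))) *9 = -77814 / 133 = -585.07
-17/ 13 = -1.31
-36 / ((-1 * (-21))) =-12 / 7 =-1.71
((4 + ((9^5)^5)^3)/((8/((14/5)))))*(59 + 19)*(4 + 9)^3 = 221912063542853490947749959999661064946807022624848434957845117796287868932593/10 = 22191206354285349094775000000000000000000000000000000000000000000000000000000.00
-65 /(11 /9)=-585 /11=-53.18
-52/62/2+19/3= 550/93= 5.91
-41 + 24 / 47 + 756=33629 / 47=715.51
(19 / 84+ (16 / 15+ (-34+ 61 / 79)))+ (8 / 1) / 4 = -331081 / 11060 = -29.93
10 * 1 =10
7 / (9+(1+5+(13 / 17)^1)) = 119 / 268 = 0.44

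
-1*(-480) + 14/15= 7214/15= 480.93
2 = 2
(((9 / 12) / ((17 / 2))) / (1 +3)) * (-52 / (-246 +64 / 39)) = 1521 / 324020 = 0.00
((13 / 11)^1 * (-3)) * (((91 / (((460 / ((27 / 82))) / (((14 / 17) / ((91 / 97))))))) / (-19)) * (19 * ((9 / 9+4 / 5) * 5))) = 1.82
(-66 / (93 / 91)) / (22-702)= 1001 / 10540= 0.09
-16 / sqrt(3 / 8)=-32 * sqrt(6) / 3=-26.13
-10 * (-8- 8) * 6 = 960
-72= -72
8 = 8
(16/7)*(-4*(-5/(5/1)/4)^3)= 1/7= 0.14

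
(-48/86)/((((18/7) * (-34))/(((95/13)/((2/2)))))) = 1330/28509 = 0.05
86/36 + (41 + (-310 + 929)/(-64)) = 19421/576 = 33.72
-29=-29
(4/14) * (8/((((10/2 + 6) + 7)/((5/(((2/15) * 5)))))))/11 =20/231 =0.09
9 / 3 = 3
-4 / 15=-0.27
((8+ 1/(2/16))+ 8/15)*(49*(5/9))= 12152/27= 450.07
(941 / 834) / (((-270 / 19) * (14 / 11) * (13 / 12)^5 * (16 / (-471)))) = 2223146376 / 1806340445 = 1.23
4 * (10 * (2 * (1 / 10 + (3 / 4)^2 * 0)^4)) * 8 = 8 / 125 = 0.06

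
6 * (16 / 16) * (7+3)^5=600000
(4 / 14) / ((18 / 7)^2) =7 / 162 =0.04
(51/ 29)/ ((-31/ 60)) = -3060/ 899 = -3.40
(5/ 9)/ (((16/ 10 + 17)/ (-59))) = -1475/ 837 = -1.76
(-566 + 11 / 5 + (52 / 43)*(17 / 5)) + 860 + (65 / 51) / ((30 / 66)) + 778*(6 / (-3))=-13737878 / 10965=-1252.88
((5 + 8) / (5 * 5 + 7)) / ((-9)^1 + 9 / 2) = -0.09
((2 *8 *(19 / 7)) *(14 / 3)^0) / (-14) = -152 / 49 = -3.10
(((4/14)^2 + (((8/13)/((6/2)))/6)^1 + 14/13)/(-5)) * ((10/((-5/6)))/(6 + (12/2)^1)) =526/2205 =0.24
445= 445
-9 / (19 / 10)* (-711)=63990 / 19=3367.89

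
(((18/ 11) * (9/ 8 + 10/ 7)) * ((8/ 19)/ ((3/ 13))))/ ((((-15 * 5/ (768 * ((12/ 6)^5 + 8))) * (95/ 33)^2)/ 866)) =-1958455369728/ 6001625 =-326320.85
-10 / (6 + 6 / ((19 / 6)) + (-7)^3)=190 / 6367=0.03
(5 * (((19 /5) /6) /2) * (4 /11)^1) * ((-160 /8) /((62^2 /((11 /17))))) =-95 /49011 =-0.00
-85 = -85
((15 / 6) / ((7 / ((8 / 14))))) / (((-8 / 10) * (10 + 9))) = -25 / 1862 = -0.01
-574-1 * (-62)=-512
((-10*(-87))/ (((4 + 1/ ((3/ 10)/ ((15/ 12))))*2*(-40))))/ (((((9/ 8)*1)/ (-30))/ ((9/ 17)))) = 15660/ 833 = 18.80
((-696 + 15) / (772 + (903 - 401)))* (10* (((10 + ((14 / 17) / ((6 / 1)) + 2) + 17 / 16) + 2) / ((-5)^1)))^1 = 2815481 / 173264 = 16.25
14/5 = 2.80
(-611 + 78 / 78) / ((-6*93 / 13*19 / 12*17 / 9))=47580 / 10013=4.75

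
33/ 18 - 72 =-421/ 6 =-70.17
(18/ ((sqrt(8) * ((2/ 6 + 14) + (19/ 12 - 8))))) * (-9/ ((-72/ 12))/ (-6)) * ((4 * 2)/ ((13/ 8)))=-864 * sqrt(2)/ 1235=-0.99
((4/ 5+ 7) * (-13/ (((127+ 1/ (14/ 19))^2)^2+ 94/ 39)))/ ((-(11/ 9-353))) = -0.00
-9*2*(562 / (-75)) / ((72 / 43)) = 12083 / 150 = 80.55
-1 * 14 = -14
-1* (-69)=69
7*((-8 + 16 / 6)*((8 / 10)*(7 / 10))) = -1568 / 75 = -20.91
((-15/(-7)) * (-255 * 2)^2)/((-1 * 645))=-260100/301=-864.12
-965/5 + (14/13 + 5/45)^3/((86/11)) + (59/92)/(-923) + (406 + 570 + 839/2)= 541046391205327/449854652988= 1202.71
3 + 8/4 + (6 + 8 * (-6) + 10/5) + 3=-32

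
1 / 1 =1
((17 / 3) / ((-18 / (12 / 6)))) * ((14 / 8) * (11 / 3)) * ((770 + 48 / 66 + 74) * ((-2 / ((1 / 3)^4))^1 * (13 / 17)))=422786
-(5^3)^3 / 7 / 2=-1953125 / 14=-139508.93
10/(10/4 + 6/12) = 10/3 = 3.33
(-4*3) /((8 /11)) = -33 /2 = -16.50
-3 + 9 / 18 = -5 / 2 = -2.50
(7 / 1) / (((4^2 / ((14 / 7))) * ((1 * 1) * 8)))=7 / 64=0.11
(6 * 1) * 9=54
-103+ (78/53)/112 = -305665/2968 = -102.99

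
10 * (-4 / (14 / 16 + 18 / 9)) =-320 / 23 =-13.91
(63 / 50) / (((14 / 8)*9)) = 2 / 25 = 0.08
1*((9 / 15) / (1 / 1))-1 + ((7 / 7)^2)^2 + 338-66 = 1363 / 5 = 272.60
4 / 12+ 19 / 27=28 / 27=1.04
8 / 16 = 1 / 2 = 0.50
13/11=1.18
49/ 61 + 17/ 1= 1086/ 61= 17.80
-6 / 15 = -2 / 5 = -0.40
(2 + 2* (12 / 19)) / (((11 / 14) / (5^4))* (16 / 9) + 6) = 1220625 / 2245211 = 0.54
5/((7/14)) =10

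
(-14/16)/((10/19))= -1.66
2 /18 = 1 /9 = 0.11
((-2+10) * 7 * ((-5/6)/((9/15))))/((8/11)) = -1925/18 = -106.94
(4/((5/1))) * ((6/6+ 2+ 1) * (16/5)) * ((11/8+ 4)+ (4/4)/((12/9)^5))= 5747/100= 57.47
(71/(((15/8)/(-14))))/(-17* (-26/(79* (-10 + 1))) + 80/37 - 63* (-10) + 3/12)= -278924352/332410255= -0.84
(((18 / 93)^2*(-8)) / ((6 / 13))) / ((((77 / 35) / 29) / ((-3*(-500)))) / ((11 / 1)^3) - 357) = 16422120000 / 9028928946539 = 0.00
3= 3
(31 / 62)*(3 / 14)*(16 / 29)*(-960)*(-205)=2361600 / 203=11633.50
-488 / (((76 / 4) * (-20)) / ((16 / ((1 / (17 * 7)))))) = 232288 / 95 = 2445.14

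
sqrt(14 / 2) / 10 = sqrt(7) / 10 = 0.26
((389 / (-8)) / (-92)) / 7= 389 / 5152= 0.08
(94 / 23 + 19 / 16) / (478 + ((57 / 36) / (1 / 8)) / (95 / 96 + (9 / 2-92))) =0.01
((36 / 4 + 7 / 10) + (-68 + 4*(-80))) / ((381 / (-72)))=45396 / 635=71.49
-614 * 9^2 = -49734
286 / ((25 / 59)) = 16874 / 25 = 674.96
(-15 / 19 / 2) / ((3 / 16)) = -40 / 19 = -2.11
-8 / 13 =-0.62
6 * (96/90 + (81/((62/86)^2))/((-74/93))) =-6702901/5735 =-1168.77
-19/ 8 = -2.38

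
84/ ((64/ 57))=1197/ 16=74.81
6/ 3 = 2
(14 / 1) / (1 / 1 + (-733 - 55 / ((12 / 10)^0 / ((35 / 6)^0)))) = -14 / 787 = -0.02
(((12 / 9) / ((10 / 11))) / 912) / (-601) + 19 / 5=15621181 / 4110840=3.80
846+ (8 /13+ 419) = 16453 /13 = 1265.62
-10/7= -1.43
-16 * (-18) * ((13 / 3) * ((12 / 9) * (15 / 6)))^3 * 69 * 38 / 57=3233984000 / 81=39925728.40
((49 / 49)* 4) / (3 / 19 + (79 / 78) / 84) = 497952 / 21157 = 23.54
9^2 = 81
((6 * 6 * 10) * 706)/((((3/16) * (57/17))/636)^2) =93901865943040/361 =260115972141.39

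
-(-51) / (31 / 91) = 4641 / 31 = 149.71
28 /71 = 0.39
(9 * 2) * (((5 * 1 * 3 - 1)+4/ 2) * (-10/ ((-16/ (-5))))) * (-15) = 13500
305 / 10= 61 / 2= 30.50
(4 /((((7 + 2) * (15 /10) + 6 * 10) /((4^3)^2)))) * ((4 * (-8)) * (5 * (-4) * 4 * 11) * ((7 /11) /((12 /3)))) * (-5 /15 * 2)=-41943040 /63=-665762.54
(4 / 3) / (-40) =-0.03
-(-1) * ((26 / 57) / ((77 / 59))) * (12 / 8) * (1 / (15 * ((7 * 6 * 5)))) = 767 / 4608450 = 0.00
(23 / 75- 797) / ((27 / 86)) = -5138672 / 2025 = -2537.62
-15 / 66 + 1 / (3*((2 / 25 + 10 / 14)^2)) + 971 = 1238589541 / 1275186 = 971.30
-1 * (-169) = 169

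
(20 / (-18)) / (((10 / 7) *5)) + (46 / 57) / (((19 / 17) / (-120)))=-1410127 / 16245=-86.80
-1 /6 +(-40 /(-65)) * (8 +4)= 563 /78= 7.22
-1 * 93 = -93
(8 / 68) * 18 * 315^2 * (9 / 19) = 32148900 / 323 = 99532.20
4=4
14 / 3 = 4.67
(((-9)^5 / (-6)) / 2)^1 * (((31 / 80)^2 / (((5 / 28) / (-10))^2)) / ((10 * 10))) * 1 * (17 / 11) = 15756497379 / 440000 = 35810.22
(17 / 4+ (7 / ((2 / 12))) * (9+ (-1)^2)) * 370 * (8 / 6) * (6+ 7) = 8162570 / 3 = 2720856.67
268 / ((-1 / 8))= -2144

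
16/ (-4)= -4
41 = 41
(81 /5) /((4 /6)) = 243 /10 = 24.30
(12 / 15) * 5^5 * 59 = 147500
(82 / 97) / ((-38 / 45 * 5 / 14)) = -5166 / 1843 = -2.80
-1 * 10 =-10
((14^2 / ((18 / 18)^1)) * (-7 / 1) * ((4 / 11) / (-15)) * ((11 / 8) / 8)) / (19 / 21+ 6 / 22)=26411 / 5440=4.85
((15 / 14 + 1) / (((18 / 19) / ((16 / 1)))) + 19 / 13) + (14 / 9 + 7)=36856 / 819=45.00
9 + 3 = 12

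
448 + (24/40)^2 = 11209/25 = 448.36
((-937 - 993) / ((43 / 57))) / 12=-18335 / 86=-213.20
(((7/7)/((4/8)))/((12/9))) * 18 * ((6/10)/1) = 81/5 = 16.20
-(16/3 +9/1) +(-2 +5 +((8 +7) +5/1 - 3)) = 17/3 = 5.67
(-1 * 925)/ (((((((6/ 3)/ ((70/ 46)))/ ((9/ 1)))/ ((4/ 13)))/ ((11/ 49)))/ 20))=-8750.60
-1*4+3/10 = -37/10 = -3.70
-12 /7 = -1.71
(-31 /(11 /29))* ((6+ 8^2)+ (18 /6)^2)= -71021 /11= -6456.45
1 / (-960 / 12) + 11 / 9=871 / 720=1.21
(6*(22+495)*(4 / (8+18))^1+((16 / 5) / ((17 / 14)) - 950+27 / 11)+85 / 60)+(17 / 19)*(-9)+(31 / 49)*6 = -63894497591 / 135795660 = -470.52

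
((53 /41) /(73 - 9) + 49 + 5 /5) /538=131253 /1411712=0.09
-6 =-6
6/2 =3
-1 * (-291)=291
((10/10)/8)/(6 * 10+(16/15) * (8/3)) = 45/22624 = 0.00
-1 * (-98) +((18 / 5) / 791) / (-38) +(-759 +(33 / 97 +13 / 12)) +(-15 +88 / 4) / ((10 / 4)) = -57447446207 / 87468780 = -656.78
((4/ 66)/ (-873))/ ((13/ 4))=-8/ 374517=-0.00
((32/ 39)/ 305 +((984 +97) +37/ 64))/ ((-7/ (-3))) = 117626549/ 253760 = 463.53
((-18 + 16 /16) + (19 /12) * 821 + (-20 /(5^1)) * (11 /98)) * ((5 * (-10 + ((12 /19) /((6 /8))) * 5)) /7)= -10914475 /2058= -5303.44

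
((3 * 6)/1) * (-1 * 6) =-108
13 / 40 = 0.32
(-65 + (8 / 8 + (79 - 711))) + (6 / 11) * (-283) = -850.36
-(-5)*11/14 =55/14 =3.93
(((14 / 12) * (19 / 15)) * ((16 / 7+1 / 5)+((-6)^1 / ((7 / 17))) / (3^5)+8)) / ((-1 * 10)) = -561583 / 364500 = -1.54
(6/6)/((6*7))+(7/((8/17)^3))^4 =29376395857721517749/1443109011456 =20356324.87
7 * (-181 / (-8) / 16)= 1267 / 128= 9.90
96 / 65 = 1.48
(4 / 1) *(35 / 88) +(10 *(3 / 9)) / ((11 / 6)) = 75 / 22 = 3.41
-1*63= -63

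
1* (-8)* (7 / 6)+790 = 2342 / 3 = 780.67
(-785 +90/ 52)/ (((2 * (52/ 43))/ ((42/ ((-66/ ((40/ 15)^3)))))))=196155680/ 50193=3908.03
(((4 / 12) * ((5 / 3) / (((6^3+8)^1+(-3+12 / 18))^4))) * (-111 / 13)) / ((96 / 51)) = -16983 / 16270837492000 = -0.00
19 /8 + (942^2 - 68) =7098387 /8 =887298.38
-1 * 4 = -4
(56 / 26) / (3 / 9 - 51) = -0.04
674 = 674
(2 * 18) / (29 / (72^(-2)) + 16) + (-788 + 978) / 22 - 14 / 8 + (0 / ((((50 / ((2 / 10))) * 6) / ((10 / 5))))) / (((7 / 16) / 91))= 1423695 / 206734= 6.89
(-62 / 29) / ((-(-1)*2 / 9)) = -279 / 29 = -9.62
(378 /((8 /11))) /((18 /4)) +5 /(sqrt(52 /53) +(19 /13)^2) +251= 4006544223 /10843682 - 285610 * sqrt(689) /5421841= 368.10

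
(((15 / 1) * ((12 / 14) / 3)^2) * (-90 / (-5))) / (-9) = -2.45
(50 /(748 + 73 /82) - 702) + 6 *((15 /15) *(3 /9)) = -699.93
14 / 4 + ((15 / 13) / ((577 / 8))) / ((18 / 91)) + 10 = 47017 / 3462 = 13.58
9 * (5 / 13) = 45 / 13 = 3.46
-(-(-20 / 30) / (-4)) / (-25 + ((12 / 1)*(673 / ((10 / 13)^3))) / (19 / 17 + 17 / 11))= 20750 / 826371441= 0.00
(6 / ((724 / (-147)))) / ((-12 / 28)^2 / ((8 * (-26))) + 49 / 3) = -6742008 / 90387961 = -0.07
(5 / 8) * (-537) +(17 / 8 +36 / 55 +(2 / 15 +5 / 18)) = -332.43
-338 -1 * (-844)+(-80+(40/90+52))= 478.44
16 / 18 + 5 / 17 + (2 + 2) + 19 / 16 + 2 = 8.37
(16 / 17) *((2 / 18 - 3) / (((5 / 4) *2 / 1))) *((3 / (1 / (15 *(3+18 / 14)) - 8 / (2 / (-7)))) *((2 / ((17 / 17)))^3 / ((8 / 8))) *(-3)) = 599040 / 214319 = 2.80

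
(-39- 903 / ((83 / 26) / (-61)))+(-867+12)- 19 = 1356379 / 83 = 16341.92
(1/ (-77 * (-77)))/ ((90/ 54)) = 3/ 29645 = 0.00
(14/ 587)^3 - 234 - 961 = -1195.00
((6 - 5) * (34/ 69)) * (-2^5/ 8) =-136/ 69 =-1.97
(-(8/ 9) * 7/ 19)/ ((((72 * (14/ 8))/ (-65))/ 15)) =1300/ 513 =2.53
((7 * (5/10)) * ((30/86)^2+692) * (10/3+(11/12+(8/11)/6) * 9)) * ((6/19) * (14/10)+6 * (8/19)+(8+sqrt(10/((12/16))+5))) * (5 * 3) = 74934765815 * sqrt(165)/488136+7808202597923/1545764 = 7023253.12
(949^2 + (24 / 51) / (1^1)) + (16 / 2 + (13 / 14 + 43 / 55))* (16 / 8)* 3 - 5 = 5894785227 / 6545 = 900654.73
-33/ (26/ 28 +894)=-42/ 1139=-0.04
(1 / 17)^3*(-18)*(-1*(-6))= -108 / 4913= -0.02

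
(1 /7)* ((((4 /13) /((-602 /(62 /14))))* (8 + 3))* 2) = -1364 /191737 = -0.01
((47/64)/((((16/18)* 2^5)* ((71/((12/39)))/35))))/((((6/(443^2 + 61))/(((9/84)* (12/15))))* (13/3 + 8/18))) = 373676085/162566144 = 2.30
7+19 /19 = 8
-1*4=-4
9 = 9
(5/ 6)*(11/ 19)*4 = 110/ 57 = 1.93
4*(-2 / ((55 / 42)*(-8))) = 42 / 55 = 0.76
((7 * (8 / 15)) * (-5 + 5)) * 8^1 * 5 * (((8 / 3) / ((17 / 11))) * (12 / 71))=0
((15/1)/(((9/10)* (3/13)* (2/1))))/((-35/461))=-29965/63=-475.63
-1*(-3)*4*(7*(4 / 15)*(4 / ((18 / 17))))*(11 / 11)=84.62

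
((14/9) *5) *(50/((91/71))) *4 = 142000/117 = 1213.68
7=7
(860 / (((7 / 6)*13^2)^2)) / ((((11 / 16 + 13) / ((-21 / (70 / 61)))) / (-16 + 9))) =0.21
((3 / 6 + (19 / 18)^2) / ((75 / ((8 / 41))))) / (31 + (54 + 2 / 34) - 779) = -17782 / 2938337775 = -0.00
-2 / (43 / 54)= -108 / 43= -2.51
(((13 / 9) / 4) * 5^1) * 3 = 65 / 12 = 5.42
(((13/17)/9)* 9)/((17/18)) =234/289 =0.81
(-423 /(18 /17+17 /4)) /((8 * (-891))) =799 /71478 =0.01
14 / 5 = 2.80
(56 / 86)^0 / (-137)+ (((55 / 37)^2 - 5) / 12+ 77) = 76.76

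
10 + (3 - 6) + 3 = 10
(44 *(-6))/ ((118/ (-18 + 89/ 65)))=142692/ 3835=37.21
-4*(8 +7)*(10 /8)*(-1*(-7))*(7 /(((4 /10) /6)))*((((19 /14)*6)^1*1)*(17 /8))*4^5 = -976752000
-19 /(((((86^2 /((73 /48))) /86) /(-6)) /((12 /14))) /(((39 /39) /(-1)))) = -4161 /2408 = -1.73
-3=-3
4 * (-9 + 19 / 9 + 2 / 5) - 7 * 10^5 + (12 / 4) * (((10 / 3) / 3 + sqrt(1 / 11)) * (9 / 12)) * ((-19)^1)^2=-62921111 / 90 + 3249 * sqrt(11) / 44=-698878.55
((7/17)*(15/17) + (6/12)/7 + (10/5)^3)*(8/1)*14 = 273016/289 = 944.69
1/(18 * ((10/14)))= 7/90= 0.08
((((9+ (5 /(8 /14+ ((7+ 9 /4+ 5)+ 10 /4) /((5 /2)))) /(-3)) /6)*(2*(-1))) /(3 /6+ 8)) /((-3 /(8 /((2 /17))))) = 107144 /13743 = 7.80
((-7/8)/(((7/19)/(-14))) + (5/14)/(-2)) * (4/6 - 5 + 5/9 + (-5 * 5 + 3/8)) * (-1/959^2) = 946835/927038448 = 0.00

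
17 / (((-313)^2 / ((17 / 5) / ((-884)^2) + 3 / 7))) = 689527 / 9271786160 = 0.00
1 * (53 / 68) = 53 / 68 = 0.78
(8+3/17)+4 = 207/17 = 12.18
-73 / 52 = -1.40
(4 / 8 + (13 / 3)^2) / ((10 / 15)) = 347 / 12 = 28.92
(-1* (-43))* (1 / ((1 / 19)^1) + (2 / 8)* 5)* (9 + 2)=38313 / 4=9578.25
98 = 98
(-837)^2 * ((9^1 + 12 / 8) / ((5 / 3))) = 44135847 / 10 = 4413584.70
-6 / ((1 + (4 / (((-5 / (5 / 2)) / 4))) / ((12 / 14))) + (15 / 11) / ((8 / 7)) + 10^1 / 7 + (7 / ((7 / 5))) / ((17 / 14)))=188496 / 50075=3.76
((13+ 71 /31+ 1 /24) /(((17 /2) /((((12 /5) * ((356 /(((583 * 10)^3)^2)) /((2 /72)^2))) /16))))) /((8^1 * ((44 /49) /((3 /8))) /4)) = 64643103 /97378484059809875120000000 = 0.00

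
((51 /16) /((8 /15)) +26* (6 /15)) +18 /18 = 17.38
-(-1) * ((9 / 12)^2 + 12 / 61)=741 / 976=0.76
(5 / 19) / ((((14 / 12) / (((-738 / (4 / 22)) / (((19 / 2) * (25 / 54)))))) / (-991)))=2606559912 / 12635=206296.79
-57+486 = 429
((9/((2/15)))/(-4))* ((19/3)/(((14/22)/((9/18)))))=-9405/112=-83.97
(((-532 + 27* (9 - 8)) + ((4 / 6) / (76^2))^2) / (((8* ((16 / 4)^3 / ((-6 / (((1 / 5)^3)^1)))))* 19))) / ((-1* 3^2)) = -4.33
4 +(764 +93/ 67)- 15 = 50544/ 67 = 754.39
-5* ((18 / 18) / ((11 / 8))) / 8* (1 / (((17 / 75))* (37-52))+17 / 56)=-45 / 10472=-0.00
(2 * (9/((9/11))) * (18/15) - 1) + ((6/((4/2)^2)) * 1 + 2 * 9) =449/10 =44.90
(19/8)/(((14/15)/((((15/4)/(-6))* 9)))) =-14.31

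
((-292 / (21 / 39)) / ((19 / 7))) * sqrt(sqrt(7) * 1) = -324.97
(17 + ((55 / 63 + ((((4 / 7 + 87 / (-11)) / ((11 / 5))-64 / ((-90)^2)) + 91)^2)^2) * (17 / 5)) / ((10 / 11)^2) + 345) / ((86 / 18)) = 8686118103109918158024151440008897 / 170861546012005270898437500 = 50837173.76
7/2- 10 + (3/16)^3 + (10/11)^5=-3873873447/659664896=-5.87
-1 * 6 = -6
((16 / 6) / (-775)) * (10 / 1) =-16 / 465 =-0.03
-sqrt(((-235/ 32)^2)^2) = -55225/ 1024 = -53.93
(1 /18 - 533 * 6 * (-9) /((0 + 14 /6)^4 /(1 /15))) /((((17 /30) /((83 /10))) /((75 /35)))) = 1162004731 /571438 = 2033.47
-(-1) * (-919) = -919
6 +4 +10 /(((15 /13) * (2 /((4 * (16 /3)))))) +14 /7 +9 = 1021 /9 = 113.44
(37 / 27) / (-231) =-37 / 6237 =-0.01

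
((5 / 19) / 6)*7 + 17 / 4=1039 / 228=4.56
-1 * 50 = -50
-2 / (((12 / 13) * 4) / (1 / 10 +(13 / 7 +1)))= -897 / 560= -1.60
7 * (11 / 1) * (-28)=-2156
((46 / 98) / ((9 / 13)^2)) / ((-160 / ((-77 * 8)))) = 42757 / 11340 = 3.77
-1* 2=-2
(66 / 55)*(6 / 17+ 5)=546 / 85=6.42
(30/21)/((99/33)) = 10/21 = 0.48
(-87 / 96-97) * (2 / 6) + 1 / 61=-191017 / 5856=-32.62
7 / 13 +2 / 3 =47 / 39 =1.21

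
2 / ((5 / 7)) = 14 / 5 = 2.80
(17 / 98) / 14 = 17 / 1372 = 0.01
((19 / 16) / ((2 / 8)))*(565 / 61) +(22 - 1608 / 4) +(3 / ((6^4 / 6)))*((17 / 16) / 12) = -336.00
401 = 401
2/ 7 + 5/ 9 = 53/ 63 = 0.84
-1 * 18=-18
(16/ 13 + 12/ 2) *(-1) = -94/ 13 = -7.23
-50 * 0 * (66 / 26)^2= 0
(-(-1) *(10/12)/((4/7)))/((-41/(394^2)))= -1358315/246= -5521.61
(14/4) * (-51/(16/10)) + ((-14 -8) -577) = -710.56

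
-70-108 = -178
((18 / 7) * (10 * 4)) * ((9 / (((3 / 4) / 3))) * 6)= 155520 / 7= 22217.14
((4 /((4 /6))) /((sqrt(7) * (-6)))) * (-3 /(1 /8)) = 24 * sqrt(7) /7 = 9.07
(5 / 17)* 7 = 35 / 17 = 2.06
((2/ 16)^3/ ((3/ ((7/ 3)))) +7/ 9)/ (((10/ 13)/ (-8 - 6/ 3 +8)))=-2.03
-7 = -7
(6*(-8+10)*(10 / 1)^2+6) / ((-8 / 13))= -7839 / 4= -1959.75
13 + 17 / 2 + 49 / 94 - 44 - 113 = -6344 / 47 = -134.98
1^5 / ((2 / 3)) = 3 / 2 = 1.50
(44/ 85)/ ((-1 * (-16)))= 11/ 340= 0.03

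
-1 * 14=-14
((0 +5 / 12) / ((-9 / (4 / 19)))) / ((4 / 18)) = -0.04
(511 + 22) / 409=533 / 409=1.30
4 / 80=1 / 20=0.05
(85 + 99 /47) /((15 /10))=8188 /141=58.07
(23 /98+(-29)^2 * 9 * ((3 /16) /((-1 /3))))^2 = 11140541685025 /614656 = 18124840.05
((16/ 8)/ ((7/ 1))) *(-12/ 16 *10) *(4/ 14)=-30/ 49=-0.61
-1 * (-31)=31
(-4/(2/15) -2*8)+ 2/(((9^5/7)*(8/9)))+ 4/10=-5983597/131220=-45.60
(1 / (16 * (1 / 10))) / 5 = 1 / 8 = 0.12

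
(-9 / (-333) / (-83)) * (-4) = 4 / 3071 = 0.00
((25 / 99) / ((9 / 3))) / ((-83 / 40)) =-1000 / 24651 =-0.04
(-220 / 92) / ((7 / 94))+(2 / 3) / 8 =-61879 / 1932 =-32.03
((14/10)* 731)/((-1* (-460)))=5117/2300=2.22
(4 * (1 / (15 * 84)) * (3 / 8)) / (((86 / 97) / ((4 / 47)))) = 97 / 848820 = 0.00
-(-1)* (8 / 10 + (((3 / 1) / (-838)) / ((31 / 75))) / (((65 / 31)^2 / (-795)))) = 2.37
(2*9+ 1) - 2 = 17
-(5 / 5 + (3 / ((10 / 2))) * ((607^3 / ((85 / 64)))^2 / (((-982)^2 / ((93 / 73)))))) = -14290134169519344600029 / 635760732125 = -22477220513.06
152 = 152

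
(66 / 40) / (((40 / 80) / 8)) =132 / 5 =26.40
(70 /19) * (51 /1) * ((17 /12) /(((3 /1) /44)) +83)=1111460 /57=19499.30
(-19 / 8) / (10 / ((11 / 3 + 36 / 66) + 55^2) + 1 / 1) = -474829 / 200588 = -2.37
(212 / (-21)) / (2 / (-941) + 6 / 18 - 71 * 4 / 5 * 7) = 0.03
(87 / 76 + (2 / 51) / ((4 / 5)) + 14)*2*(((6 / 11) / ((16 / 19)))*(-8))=-58891 / 374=-157.46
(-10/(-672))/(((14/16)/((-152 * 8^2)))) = -24320/147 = -165.44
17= 17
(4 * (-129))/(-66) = 86/11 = 7.82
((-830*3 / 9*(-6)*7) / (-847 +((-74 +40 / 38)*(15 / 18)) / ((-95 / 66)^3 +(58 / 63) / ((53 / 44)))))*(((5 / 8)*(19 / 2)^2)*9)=-30302047320522525 / 4210111619384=-7197.45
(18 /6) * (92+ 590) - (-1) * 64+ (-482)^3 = -111978058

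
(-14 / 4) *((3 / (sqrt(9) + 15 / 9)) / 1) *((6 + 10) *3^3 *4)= -3888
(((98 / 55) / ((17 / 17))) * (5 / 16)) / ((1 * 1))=49 / 88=0.56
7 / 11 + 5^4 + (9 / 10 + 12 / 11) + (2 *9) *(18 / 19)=1347381 / 2090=644.68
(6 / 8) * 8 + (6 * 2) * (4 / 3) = 22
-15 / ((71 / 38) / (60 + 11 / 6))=-35245 / 71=-496.41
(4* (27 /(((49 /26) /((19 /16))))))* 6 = 20007 /49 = 408.31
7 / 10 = 0.70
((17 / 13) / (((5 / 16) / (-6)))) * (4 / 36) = -544 / 195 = -2.79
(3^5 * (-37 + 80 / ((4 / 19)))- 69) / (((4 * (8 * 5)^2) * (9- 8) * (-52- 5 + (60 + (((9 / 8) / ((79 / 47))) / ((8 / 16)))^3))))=684338132 / 283917425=2.41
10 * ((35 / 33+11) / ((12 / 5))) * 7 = 34825 / 99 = 351.77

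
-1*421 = -421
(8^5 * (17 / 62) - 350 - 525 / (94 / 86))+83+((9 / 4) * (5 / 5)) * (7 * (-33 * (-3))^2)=162603.21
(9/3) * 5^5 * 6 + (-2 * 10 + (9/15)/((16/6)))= 2249209/40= 56230.22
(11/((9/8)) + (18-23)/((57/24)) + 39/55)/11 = 78829/103455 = 0.76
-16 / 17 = -0.94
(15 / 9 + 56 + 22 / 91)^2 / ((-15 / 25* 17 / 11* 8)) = -13745846455 / 30407832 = -452.05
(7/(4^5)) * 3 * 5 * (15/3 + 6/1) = 1155/1024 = 1.13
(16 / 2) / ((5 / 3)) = 24 / 5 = 4.80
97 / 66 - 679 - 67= -49139 / 66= -744.53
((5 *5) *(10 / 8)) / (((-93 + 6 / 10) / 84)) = -625 / 22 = -28.41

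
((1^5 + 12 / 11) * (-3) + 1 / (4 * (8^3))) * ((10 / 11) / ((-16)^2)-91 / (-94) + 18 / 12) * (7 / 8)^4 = -55490988726663 / 6106369753088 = -9.09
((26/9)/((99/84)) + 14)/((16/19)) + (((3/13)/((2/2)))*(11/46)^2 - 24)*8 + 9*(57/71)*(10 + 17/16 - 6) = -315043558901/2320244784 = -135.78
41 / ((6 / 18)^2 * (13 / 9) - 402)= -0.10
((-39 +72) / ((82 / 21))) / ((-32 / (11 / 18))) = -847 / 5248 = -0.16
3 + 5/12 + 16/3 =8.75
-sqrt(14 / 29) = -sqrt(406) / 29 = -0.69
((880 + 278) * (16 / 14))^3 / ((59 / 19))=15105991643136 / 20237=746454101.06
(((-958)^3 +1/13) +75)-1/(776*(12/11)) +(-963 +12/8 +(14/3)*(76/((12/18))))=-106434646460255/121056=-879218266.42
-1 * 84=-84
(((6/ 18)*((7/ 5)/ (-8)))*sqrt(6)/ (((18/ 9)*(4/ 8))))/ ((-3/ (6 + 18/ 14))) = 17*sqrt(6)/ 120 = 0.35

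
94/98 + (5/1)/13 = 856/637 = 1.34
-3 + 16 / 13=-1.77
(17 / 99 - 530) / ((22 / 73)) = -3829069 / 2178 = -1758.07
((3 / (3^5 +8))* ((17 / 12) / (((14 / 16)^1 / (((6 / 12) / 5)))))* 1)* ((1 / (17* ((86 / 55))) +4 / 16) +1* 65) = 190901 / 1511020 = 0.13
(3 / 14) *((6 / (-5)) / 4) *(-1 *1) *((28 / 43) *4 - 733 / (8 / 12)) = -848997 / 12040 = -70.51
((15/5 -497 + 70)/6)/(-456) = 53/342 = 0.15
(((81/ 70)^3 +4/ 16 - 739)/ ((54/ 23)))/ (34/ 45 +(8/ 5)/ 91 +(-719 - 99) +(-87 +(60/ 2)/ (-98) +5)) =25201694297/ 72198316400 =0.35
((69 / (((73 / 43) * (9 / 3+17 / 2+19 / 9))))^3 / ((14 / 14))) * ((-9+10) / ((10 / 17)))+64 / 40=1340526882736036 / 28604663145625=46.86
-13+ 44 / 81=-1009 / 81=-12.46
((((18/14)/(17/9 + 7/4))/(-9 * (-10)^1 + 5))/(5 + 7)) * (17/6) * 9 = 1377/174230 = 0.01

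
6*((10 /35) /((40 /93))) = 279 /70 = 3.99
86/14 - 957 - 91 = -7293/7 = -1041.86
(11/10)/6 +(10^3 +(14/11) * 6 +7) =669781/660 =1014.82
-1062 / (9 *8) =-14.75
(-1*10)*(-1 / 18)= 5 / 9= 0.56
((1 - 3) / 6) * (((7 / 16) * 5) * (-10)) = 175 / 24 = 7.29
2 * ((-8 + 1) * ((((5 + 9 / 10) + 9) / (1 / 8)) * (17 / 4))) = -35462 / 5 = -7092.40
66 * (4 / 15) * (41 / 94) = 1804 / 235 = 7.68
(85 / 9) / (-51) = -5 / 27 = -0.19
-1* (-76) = 76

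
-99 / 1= -99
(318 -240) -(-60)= 138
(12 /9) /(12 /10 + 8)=10 /69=0.14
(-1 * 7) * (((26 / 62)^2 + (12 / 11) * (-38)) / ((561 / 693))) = 64144479 / 179707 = 356.94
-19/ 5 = -3.80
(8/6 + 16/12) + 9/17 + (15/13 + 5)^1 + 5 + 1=10177/663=15.35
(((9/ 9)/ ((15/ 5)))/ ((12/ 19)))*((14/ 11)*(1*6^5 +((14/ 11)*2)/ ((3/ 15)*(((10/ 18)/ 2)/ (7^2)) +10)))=5575195612/ 1067341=5223.44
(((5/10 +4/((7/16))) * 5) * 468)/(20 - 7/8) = 140400/119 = 1179.83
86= 86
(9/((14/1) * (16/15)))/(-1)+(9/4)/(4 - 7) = -303/224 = -1.35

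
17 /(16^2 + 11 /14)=238 /3595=0.07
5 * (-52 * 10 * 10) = -26000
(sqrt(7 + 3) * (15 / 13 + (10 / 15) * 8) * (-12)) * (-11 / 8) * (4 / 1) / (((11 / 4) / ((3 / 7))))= 6072 * sqrt(10) / 91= 211.00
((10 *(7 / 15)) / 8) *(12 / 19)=7 / 19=0.37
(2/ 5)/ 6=1/ 15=0.07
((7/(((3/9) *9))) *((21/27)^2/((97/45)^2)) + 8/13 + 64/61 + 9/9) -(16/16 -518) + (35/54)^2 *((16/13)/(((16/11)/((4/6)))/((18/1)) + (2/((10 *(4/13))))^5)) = 23717577859328970157/45423116696504079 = 522.15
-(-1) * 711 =711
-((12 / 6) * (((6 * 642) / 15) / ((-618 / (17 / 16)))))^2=-3308761 / 4243600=-0.78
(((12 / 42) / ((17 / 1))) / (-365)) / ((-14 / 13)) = 13 / 304045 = 0.00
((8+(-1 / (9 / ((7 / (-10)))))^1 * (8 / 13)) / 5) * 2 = 9416 / 2925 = 3.22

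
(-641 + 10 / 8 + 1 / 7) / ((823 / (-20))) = 89545 / 5761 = 15.54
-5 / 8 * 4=-5 / 2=-2.50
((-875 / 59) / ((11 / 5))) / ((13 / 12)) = -52500 / 8437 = -6.22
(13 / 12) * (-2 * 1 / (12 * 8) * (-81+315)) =-169 / 32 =-5.28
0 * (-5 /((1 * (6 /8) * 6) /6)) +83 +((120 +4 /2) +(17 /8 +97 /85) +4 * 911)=2619541 /680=3852.27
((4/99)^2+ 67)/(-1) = -656683/9801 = -67.00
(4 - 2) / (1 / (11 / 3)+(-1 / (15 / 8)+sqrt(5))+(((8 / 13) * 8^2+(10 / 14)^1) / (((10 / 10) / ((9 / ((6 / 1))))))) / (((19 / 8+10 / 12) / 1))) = 204226267245 / 1860140916818 - 11047061025 * sqrt(5) / 1860140916818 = 0.10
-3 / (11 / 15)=-45 / 11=-4.09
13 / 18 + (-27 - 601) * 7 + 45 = -78305 / 18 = -4350.28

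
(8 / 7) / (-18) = -4 / 63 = -0.06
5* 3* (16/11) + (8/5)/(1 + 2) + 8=5008/165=30.35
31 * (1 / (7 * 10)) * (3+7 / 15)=806 / 525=1.54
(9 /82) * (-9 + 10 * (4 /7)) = -207 /574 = -0.36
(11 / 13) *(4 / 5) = 44 / 65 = 0.68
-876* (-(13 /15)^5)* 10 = 216835112 /50625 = 4283.16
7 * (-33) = -231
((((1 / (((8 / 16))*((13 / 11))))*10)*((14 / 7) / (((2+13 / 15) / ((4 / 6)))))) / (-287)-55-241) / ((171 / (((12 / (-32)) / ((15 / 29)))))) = 19128951 / 15241135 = 1.26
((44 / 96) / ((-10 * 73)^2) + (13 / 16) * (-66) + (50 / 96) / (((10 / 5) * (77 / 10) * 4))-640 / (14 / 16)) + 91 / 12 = -510429160727 / 656532800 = -777.46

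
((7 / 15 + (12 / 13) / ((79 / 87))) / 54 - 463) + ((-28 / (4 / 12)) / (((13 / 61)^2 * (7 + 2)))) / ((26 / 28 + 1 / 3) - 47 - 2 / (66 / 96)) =-22299901280339 / 48610323450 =-458.75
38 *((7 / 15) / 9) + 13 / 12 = 1649 / 540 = 3.05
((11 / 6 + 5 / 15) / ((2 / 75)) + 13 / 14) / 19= 2301 / 532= 4.33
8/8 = 1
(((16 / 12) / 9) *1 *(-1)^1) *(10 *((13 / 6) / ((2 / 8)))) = -1040 / 81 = -12.84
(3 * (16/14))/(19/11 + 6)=0.44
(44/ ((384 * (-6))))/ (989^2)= -11/ 563397696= -0.00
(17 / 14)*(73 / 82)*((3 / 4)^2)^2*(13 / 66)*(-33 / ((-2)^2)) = -1306773 / 2351104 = -0.56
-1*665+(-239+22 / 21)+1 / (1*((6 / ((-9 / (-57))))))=-902.93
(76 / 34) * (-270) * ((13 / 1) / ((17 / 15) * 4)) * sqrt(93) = -500175 * sqrt(93) / 289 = -16690.36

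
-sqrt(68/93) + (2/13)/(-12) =-0.87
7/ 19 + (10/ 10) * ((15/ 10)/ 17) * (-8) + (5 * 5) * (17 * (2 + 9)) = 1509916/ 323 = 4674.66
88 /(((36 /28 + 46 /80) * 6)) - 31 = -36133 /1563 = -23.12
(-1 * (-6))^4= 1296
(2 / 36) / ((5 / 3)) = 1 / 30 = 0.03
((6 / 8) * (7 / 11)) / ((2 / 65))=1365 / 88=15.51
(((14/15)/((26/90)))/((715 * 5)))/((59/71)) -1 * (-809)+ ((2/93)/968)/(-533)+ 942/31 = 386147958702229/460035018300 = 839.39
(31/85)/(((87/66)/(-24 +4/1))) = -5.53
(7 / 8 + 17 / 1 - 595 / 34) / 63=1 / 168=0.01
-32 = -32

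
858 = 858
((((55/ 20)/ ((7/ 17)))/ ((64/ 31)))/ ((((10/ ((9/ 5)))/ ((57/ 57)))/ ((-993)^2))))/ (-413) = -51445134477/ 37004800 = -1390.23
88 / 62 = 44 / 31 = 1.42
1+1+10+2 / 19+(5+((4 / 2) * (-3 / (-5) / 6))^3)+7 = 57269 / 2375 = 24.11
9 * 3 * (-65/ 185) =-351/ 37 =-9.49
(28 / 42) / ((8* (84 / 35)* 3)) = 0.01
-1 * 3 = -3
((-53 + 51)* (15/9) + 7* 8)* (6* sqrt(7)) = 836.06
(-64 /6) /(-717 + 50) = 32 /2001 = 0.02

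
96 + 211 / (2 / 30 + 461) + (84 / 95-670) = -19802519 / 34580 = -572.66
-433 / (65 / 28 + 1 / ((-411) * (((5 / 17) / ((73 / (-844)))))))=-1314256755 / 7048253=-186.47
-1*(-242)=242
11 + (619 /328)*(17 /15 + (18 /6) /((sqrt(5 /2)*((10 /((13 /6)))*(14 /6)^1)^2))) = 313833*sqrt(10) /32144000 + 64643 /4920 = 13.17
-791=-791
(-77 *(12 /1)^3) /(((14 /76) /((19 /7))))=-13723776 /7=-1960539.43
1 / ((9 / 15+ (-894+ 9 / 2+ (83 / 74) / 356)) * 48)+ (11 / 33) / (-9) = -234319171 / 6322616622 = -0.04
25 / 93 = 0.27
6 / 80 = 3 / 40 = 0.08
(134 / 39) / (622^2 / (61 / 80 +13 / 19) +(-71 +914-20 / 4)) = 49111 / 3834391873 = 0.00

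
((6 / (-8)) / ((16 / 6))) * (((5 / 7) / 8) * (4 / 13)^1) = -45 / 5824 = -0.01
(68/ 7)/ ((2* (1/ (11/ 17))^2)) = 242/ 119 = 2.03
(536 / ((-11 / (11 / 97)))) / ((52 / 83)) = -11122 / 1261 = -8.82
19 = 19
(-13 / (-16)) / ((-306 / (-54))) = 39 / 272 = 0.14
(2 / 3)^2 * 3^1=4 / 3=1.33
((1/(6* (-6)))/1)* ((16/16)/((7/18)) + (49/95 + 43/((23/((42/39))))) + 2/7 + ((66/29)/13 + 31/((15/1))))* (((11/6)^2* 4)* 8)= -31933064504/1401190245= -22.79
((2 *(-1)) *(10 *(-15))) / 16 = 75 / 4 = 18.75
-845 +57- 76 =-864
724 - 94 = 630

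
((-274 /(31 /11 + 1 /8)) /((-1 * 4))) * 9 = 209.47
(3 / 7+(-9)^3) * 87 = -443700 / 7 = -63385.71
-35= -35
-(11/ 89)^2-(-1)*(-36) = -285277/ 7921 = -36.02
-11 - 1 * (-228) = 217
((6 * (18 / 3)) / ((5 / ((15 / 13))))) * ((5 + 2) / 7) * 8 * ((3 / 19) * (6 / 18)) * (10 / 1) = 8640 / 247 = 34.98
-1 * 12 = -12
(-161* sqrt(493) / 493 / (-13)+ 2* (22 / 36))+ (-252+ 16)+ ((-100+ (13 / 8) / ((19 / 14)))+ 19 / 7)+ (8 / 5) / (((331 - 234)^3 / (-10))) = -1445844778459 / 4369878324+ 161* sqrt(493) / 6409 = -330.31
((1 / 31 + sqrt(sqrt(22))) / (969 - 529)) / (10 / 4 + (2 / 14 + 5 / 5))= 7 / 347820 + 7 * 22^(1 / 4) / 11220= 0.00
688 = 688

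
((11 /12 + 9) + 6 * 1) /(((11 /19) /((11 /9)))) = 3629 /108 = 33.60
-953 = -953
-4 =-4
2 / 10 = 1 / 5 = 0.20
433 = 433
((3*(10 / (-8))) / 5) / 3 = -1 / 4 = -0.25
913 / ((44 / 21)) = 1743 / 4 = 435.75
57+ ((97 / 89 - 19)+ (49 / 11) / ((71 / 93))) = 3122672 / 69509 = 44.92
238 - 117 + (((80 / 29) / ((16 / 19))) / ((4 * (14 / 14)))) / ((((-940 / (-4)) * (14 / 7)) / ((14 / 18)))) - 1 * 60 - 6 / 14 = 41610595 / 686952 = 60.57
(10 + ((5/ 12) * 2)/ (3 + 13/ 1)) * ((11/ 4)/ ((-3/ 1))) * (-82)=435215/ 576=755.58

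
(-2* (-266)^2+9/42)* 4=-3962330/7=-566047.14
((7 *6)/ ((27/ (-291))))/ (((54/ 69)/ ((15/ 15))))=-15617/ 27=-578.41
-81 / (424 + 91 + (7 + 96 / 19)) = -513 / 3338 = -0.15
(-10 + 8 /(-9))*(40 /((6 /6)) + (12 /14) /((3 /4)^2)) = -452.15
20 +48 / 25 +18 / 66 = 6103 / 275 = 22.19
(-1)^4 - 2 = -1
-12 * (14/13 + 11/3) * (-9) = 512.31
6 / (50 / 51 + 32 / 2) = 153 / 433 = 0.35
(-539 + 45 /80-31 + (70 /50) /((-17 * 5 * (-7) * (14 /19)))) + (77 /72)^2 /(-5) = -8785571407 /15422400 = -569.66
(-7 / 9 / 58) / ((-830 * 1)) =7 / 433260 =0.00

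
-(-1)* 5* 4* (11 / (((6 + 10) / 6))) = 165 / 2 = 82.50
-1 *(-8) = 8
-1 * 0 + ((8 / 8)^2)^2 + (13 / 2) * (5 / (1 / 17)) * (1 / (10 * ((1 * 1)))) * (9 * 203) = 403771 / 4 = 100942.75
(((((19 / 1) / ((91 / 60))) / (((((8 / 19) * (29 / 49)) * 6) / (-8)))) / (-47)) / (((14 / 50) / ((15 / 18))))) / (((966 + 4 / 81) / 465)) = 22661775 / 11092094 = 2.04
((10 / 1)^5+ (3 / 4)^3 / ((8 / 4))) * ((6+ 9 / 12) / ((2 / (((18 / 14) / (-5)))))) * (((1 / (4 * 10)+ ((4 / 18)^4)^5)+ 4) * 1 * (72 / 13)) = -25054569827396806265614760027 / 12950387495847746380800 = -1934657.93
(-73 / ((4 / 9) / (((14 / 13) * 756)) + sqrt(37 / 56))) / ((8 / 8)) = 45198972 / 749390521 - 2957055822 * sqrt(518) / 749390521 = -89.75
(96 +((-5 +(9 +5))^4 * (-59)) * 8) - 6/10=-15483483/5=-3096696.60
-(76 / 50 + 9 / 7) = -491 / 175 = -2.81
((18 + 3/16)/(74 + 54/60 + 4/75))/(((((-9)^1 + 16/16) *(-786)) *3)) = 2425/188522624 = 0.00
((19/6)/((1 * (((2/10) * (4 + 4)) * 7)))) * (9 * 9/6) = 855/224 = 3.82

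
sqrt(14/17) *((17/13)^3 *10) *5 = 14450 *sqrt(238)/2197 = 101.47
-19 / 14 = -1.36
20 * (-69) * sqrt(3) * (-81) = 193608.64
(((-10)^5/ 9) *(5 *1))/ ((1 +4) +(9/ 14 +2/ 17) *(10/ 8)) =-9336.08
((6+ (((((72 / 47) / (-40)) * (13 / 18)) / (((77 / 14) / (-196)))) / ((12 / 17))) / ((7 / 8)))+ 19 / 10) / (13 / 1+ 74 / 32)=1178248 / 1899975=0.62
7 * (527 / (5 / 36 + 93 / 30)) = 664020 / 583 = 1138.97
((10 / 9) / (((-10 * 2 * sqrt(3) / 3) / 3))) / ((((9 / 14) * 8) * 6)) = -7 * sqrt(3) / 1296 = -0.01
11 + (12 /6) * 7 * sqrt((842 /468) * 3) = 11 + 7 * sqrt(32838) /39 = 43.53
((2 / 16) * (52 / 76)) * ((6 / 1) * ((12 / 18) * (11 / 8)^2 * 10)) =7865 / 1216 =6.47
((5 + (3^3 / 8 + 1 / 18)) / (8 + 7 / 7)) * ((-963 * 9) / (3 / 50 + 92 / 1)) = -1623725 / 18412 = -88.19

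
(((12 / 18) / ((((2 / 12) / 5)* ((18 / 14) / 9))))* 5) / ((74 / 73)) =25550 / 37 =690.54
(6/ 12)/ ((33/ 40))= 20/ 33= 0.61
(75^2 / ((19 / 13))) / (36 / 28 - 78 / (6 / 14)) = -102375 / 4807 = -21.30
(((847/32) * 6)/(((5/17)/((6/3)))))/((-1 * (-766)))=43197/30640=1.41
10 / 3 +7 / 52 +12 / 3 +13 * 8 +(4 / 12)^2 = 52219 / 468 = 111.58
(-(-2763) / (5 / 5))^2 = 7634169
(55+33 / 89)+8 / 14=55.94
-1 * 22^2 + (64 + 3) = -417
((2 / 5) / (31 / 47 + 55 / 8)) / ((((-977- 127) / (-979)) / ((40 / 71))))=368104 / 13878867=0.03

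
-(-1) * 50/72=0.69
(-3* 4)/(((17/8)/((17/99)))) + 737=24289/33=736.03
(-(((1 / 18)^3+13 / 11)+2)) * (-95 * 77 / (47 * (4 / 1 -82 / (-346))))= 116.88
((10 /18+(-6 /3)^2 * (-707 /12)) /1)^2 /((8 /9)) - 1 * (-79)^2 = 503513 /9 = 55945.89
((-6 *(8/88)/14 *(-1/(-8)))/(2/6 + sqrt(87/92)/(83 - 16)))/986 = -929223/62590856020 + 1809 *sqrt(2001)/125181712040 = -0.00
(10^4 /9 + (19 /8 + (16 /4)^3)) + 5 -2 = 84995 /72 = 1180.49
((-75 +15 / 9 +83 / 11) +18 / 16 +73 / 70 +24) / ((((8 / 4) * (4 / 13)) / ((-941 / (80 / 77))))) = 58312.07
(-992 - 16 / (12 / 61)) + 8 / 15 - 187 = -6299 / 5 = -1259.80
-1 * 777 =-777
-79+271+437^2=191161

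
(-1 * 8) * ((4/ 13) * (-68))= 2176/ 13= 167.38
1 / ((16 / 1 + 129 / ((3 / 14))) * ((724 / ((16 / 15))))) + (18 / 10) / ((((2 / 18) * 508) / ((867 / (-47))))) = -0.59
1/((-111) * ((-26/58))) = 0.02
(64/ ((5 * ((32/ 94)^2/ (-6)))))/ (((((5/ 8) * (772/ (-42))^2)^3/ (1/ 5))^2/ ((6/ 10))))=-4679718616124089911072/ 26084814429929366470649062509765625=-0.00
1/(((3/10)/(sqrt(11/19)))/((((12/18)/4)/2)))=5 * sqrt(209)/342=0.21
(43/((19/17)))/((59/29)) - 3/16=335821/17936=18.72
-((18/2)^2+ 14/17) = -1391/17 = -81.82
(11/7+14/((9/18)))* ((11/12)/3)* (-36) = -2277/7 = -325.29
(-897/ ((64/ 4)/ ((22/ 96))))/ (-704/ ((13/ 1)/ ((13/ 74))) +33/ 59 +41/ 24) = 1.77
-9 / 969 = -3 / 323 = -0.01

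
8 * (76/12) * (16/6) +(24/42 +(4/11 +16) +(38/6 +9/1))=115994/693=167.38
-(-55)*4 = 220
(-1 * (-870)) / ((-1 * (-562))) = 435 / 281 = 1.55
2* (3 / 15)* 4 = 8 / 5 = 1.60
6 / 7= 0.86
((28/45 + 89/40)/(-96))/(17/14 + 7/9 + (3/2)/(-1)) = -1435/23808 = -0.06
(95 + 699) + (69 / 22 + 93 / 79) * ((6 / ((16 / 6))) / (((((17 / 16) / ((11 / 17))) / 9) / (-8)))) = 494806 / 1343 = 368.43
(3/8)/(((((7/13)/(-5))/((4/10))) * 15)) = -13/140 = -0.09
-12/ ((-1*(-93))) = -4/ 31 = -0.13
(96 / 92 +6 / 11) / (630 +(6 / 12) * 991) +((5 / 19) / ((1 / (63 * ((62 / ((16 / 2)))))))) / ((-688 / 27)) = -150110273913 / 29778172864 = -5.04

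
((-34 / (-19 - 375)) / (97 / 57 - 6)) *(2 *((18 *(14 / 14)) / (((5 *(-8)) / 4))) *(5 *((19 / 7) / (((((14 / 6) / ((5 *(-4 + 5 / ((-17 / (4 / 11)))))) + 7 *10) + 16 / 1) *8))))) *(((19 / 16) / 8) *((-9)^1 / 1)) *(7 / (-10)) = 255010761 / 191015687660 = 0.00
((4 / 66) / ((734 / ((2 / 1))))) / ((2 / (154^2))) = 1.96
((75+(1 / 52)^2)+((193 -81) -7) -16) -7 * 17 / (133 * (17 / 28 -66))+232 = 37252826469 / 94069456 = 396.01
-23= -23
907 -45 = 862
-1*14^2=-196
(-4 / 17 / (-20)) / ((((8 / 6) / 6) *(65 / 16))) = 72 / 5525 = 0.01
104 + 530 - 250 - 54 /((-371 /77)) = 20946 /53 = 395.21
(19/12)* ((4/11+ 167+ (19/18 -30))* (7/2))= 3645131/4752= 767.07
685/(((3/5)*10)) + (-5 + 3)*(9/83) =56747/498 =113.95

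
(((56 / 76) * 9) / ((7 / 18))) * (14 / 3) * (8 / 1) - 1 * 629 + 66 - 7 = 66.63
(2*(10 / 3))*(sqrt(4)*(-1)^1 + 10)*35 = 5600 / 3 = 1866.67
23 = 23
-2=-2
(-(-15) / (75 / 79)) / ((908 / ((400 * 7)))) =11060 / 227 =48.72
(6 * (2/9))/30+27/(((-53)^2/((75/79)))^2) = 98495818217/2216002136445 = 0.04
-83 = -83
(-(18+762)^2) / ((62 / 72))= -21902400 / 31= -706529.03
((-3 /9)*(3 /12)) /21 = -1 /252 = -0.00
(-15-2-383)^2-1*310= 159690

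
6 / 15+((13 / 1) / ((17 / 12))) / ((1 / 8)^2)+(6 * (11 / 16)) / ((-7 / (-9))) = 2822669 / 4760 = 593.00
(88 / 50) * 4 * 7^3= 60368 / 25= 2414.72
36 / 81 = 4 / 9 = 0.44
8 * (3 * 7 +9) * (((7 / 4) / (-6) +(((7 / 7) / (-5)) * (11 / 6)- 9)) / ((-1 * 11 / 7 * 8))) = 8113 / 44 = 184.39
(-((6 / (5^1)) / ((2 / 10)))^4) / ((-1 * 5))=1296 / 5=259.20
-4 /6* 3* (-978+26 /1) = 1904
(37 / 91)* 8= 296 / 91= 3.25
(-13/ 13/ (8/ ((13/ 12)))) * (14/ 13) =-7/ 48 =-0.15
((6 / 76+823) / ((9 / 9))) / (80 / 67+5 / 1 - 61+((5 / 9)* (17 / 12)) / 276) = -31232211336 / 2079536339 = -15.02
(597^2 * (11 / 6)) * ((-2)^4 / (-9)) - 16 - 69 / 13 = -45304375 / 39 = -1161650.64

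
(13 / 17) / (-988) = -1 / 1292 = -0.00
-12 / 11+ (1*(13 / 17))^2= -1609 / 3179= -0.51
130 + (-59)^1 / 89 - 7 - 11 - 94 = 1543 / 89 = 17.34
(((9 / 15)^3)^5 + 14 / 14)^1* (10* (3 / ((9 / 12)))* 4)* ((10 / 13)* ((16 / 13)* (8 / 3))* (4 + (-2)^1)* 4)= 2000940369969152 / 618896484375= 3233.08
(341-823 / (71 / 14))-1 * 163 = 1116 / 71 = 15.72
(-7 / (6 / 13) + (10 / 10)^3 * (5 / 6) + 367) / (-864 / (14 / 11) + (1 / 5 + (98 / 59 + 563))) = -1092385 / 353103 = -3.09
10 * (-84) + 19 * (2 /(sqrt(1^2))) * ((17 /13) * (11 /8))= -40127 /52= -771.67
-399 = -399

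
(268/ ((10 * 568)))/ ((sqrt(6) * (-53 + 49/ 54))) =-603 * sqrt(6)/ 3994460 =-0.00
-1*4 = -4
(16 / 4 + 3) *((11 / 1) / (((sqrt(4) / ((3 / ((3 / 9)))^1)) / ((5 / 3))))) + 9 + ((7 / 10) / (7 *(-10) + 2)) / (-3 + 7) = 1595273 / 2720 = 586.50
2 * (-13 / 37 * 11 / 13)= -0.59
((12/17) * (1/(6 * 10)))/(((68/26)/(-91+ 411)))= 416/289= 1.44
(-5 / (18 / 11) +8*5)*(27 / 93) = 665 / 62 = 10.73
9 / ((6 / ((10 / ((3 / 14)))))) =70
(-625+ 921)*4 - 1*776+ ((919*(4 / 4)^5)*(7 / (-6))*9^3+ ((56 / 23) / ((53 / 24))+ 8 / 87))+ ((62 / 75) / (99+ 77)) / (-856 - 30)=-53829520430440427 / 68906169200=-781200.31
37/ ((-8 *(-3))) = 37/ 24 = 1.54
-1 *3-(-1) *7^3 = 340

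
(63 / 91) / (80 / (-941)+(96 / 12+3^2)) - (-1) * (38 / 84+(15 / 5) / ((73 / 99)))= 2894097935 / 634419786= 4.56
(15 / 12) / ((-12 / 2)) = -5 / 24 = -0.21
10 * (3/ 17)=30/ 17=1.76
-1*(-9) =9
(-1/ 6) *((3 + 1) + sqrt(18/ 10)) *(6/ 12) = -1/ 3- sqrt(5)/ 20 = -0.45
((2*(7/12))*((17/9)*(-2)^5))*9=-1904/3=-634.67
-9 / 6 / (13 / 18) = -27 / 13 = -2.08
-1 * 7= -7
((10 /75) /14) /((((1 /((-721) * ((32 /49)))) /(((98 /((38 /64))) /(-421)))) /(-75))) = -1054720 /7999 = -131.86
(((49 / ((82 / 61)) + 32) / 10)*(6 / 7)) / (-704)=-16839 / 2020480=-0.01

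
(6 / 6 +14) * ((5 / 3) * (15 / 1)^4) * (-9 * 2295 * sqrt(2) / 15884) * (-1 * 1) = 26141484375 * sqrt(2) / 15884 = 2327476.82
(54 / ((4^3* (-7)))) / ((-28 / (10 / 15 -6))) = -9 / 392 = -0.02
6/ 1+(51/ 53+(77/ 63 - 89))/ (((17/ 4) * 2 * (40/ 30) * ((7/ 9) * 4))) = 3.54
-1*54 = -54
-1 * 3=-3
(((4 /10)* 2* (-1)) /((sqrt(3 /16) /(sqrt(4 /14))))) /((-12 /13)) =52* sqrt(42) /315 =1.07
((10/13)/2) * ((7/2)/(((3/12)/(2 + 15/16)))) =15.82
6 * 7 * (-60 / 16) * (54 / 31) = -8505 / 31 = -274.35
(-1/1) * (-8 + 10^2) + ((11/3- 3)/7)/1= -1930/21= -91.90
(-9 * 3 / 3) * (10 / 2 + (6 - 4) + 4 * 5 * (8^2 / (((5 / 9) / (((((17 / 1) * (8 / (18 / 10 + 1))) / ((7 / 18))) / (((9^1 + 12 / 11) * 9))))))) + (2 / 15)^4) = -291464910883 / 10198125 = -28580.24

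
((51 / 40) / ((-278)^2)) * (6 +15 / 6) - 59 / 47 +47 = 13292888749 / 290587840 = 45.74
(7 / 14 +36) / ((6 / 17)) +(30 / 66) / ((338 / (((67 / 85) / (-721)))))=28277131481 / 273429156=103.42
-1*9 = -9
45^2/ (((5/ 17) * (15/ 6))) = 2754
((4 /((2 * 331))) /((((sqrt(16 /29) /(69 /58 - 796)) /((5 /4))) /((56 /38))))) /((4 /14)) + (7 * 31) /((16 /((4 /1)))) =217 /4 - 11294255 * sqrt(29) /1459048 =12.56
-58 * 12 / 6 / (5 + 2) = -116 / 7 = -16.57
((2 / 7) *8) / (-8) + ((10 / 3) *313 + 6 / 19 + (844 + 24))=762634 / 399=1911.36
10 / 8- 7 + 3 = -11 / 4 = -2.75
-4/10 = -2/5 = -0.40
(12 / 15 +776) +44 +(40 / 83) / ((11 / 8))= 3748552 / 4565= 821.15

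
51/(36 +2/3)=153/110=1.39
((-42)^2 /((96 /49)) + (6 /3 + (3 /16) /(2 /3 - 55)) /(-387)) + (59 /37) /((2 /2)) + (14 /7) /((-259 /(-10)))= 235800602029 /261407664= 902.04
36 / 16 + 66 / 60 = 67 / 20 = 3.35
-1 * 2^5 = -32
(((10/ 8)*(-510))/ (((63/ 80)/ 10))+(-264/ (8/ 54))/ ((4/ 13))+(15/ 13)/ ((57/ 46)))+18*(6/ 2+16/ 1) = -13543.81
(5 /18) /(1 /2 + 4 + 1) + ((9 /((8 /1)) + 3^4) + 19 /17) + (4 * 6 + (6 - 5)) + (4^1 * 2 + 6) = 1646555 /13464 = 122.29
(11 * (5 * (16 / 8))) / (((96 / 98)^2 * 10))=26411 / 2304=11.46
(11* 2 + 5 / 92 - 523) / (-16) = 31.31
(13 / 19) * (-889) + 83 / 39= -449146 / 741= -606.13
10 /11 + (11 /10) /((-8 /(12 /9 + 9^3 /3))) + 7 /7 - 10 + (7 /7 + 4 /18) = -320479 /7920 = -40.46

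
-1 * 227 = -227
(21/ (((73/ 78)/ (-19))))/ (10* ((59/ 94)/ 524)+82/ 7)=-5365308312/ 147573953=-36.36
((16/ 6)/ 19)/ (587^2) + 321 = 6304579001/ 19640433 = 321.00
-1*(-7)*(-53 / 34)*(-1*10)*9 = 16695 / 17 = 982.06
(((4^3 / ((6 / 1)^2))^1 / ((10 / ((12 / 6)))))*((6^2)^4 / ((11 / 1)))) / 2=1492992 / 55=27145.31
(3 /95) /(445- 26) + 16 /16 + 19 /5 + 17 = 867752 /39805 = 21.80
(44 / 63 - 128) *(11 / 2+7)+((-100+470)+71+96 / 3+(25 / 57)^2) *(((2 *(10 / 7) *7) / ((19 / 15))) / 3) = 899.22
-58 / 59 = -0.98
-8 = -8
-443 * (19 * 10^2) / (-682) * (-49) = -20621650 / 341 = -60474.05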